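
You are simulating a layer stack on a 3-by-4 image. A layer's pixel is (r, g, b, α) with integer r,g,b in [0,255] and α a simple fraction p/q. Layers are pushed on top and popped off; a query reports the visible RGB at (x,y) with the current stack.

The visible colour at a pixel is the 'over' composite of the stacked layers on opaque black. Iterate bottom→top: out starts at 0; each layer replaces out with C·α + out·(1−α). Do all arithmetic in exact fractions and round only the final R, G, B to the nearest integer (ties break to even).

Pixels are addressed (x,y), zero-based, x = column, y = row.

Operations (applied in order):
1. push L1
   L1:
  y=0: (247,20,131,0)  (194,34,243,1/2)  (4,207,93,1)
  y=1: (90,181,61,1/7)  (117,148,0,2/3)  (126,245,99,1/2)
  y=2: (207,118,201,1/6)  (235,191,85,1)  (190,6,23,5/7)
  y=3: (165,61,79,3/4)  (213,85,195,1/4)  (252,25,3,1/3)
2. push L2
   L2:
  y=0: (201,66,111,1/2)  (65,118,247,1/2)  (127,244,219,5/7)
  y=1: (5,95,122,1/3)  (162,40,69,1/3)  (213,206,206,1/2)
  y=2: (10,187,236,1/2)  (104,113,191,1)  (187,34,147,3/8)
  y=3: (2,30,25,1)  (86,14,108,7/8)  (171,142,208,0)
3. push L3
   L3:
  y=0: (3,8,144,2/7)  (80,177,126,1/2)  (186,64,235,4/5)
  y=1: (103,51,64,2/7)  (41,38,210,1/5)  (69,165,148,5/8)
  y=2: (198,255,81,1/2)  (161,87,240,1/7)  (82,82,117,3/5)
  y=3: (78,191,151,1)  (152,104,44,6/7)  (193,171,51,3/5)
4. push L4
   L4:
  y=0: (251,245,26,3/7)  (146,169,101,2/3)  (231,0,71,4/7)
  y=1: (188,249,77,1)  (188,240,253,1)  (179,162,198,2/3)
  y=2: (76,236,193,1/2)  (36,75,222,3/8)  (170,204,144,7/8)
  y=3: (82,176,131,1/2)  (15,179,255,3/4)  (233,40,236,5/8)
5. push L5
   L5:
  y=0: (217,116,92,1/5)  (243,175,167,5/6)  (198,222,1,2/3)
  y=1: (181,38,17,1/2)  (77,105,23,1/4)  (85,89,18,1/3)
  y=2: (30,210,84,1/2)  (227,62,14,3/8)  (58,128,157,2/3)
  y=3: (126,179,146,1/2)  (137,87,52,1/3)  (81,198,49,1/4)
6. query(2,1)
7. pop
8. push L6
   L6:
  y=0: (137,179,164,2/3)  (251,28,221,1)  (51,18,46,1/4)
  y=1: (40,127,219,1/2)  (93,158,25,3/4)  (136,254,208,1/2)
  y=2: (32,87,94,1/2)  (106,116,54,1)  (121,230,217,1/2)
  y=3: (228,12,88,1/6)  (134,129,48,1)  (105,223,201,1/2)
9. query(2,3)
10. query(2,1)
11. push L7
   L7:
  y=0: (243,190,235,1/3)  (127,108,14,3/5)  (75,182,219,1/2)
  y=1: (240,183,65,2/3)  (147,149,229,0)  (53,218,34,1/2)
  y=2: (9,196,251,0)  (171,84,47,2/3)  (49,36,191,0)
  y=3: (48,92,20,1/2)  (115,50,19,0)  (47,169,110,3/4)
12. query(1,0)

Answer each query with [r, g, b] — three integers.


(2,1) stack=L1,L2,L3,L4,L5; from [0,0,0]:
L1 α=1/2: [63, 245/2, 99/2]
L2 α=1/2: [138, 657/4, 511/4]
L3 α=5/8: [759/8, 5271/32, 4493/32]
L4 α=2/3: [3623/24, 5213/32, 17165/96]
L5 α=1/3: [4643/36, 6637/48, 18029/144]
→ [129, 138, 125]

(2,3) stack=L1,L2,L3,L4,L6; from [0,0,0]:
+L1 (α=1/3) → [84, 25/3, 1]
+L2 (α=0) → [84, 25/3, 1]
+L3 (α=3/5) → [747/5, 1589/15, 31]
+L4 (α=5/8) → [4033/20, 2589/40, 1273/8]
+L6 (α=1/2) → [6133/40, 11509/80, 2881/16]
= [153, 144, 180]

(2,1) stack=L1,L2,L3,L4,L6; from [0,0,0]:
after L1 α=1/2: [63, 245/2, 99/2]
after L2 α=1/2: [138, 657/4, 511/4]
after L3 α=5/8: [759/8, 5271/32, 4493/32]
after L4 α=2/3: [3623/24, 5213/32, 17165/96]
after L6 α=1/2: [6887/48, 13341/64, 37133/192]
rounded: [143, 208, 193]

query (1,0) [L1,L2,L3,L4,L6,L7] — begin 0,0,0
L1 α=1/2: [97, 17, 243/2]
L2 α=1/2: [81, 135/2, 737/4]
L3 α=1/2: [161/2, 489/4, 1241/8]
L4 α=2/3: [745/6, 1841/12, 2857/24]
L6 α=1: [251, 28, 221]
L7 α=3/5: [883/5, 76, 484/5]
→ [177, 76, 97]


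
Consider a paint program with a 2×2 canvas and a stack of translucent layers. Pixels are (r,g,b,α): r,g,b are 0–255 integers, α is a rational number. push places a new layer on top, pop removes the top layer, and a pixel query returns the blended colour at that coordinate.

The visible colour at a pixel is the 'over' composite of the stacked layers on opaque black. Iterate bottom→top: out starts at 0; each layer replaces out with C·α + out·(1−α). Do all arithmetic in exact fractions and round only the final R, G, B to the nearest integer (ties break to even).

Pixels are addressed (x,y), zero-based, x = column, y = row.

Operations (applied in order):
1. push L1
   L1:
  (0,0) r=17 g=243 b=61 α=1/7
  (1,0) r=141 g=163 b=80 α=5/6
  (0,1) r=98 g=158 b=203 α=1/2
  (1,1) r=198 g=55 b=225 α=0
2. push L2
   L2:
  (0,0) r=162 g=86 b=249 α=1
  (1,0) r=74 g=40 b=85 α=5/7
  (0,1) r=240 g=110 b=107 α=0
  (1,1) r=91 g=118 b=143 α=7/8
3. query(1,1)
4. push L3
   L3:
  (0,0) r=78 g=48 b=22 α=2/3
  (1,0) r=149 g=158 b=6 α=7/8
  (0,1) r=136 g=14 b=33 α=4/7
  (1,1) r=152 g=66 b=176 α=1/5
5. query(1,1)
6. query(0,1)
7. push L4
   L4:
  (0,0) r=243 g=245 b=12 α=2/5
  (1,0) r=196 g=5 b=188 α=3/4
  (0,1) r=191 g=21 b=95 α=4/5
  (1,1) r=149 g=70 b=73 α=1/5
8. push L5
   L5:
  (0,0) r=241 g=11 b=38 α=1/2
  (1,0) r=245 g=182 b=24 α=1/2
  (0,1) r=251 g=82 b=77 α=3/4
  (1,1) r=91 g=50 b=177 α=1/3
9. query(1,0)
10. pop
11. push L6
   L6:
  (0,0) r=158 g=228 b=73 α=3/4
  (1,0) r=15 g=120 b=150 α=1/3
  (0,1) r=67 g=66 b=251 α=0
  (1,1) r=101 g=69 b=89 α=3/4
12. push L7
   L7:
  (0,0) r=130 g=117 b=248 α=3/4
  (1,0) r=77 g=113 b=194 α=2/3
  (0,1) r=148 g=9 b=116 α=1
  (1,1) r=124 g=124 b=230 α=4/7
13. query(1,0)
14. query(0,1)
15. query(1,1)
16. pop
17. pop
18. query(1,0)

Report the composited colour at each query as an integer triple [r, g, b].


(1,1) stack=L1,L2; from [0,0,0]:
+L1 (α=0) → [0, 0, 0]
+L2 (α=7/8) → [637/8, 413/4, 1001/8]
= [80, 103, 125]

(1,1) stack=L1,L2,L3; from [0,0,0]:
after L1 α=0: [0, 0, 0]
after L2 α=7/8: [637/8, 413/4, 1001/8]
after L3 α=1/5: [941/10, 479/5, 1353/10]
= [94, 96, 135]

at x=0,y=1 over L1,L2,L3:
L1 α=1/2: [49, 79, 203/2]
L2 α=0: [49, 79, 203/2]
L3 α=4/7: [691/7, 293/7, 873/14]
= [99, 42, 62]

query (1,0) [L1,L2,L3,L4,L5] — begin 0,0,0
L1 α=5/6: [235/2, 815/6, 200/3]
L2 α=5/7: [605/7, 1415/21, 1675/21]
L3 α=7/8: [3953/28, 24641/168, 2557/168]
L4 α=3/4: [20417/112, 27161/672, 97309/672]
L5 α=1/2: [47857/224, 149465/1344, 113437/1344]
rounded: [214, 111, 84]

at x=1,y=0 over L1,L2,L3,L4,L6,L7:
+L1 (α=5/6) → [235/2, 815/6, 200/3]
+L2 (α=5/7) → [605/7, 1415/21, 1675/21]
+L3 (α=7/8) → [3953/28, 24641/168, 2557/168]
+L4 (α=3/4) → [20417/112, 27161/672, 97309/672]
+L6 (α=1/3) → [21257/168, 67481/1008, 147709/1008]
+L7 (α=2/3) → [47129/504, 295289/3024, 538813/3024]
rounded: [94, 98, 178]

query (0,1) [L1,L2,L3,L4,L6,L7] — begin 0,0,0
L1 α=1/2: [49, 79, 203/2]
L2 α=0: [49, 79, 203/2]
L3 α=4/7: [691/7, 293/7, 873/14]
L4 α=4/5: [6039/35, 881/35, 6193/70]
L6 α=0: [6039/35, 881/35, 6193/70]
L7 α=1: [148, 9, 116]
→ [148, 9, 116]

(1,1) stack=L1,L2,L3,L4,L6,L7; from [0,0,0]:
L1 α=0: [0, 0, 0]
L2 α=7/8: [637/8, 413/4, 1001/8]
L3 α=1/5: [941/10, 479/5, 1353/10]
L4 α=1/5: [2627/25, 2266/25, 3071/25]
L6 α=3/4: [5101/50, 7441/100, 4873/50]
L7 α=4/7: [5729/50, 71923/700, 60619/350]
= [115, 103, 173]

query (1,0) [L1,L2,L3,L4] — begin 0,0,0
after L1 α=5/6: [235/2, 815/6, 200/3]
after L2 α=5/7: [605/7, 1415/21, 1675/21]
after L3 α=7/8: [3953/28, 24641/168, 2557/168]
after L4 α=3/4: [20417/112, 27161/672, 97309/672]
→ [182, 40, 145]


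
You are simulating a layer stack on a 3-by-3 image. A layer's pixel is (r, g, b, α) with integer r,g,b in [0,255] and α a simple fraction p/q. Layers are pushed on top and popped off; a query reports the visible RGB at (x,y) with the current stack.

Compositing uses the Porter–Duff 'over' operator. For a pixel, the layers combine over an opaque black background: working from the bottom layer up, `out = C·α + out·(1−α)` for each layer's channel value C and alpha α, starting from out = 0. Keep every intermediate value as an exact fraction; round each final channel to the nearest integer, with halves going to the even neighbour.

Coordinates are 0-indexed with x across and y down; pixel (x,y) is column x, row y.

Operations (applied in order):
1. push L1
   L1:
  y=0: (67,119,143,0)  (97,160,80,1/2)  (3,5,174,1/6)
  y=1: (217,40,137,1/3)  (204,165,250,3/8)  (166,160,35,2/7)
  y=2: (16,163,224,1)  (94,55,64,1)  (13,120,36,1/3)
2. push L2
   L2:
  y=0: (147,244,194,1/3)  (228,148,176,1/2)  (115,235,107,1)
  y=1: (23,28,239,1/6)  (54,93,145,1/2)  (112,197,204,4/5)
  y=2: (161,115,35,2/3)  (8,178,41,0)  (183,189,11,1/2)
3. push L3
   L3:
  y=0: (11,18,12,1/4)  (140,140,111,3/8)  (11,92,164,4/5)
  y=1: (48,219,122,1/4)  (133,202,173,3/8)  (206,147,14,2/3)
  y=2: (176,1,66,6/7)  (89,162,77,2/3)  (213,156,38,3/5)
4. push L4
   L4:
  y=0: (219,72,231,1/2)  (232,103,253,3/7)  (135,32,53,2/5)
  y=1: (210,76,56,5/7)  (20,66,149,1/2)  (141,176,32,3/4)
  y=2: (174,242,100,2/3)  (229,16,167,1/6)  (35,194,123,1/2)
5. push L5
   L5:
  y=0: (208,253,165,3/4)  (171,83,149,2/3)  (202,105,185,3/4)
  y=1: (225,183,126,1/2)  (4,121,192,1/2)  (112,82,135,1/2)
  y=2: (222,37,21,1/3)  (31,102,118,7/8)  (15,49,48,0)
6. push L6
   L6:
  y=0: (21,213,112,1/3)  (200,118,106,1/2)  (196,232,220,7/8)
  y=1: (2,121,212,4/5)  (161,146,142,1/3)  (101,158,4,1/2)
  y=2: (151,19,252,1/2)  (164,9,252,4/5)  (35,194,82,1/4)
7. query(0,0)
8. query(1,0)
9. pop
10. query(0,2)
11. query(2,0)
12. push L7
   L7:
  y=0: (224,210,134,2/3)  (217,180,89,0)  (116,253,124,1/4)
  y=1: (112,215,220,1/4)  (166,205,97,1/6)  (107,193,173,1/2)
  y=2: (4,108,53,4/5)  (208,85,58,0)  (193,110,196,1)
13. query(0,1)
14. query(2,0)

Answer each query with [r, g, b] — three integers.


query (0,0) [L1,L2,L3,L4,L5,L6] — begin 0,0,0
+L1 (α=0) → [0, 0, 0]
+L2 (α=1/3) → [49, 244/3, 194/3]
+L3 (α=1/4) → [79/2, 131/2, 103/2]
+L4 (α=1/2) → [517/4, 275/4, 565/4]
+L5 (α=3/4) → [3013/16, 3311/16, 2545/16]
+L6 (α=1/3) → [3181/24, 5015/24, 1147/8]
→ [133, 209, 143]

(1,0) stack=L1,L2,L3,L4,L5,L6; from [0,0,0]:
after L1 α=1/2: [97/2, 80, 40]
after L2 α=1/2: [553/4, 114, 108]
after L3 α=3/8: [4445/32, 495/4, 873/8]
after L4 α=3/7: [10013/56, 804/7, 2391/14]
after L5 α=2/3: [29165/168, 1966/21, 6563/42]
after L6 α=1/2: [62765/336, 2222/21, 11015/84]
rounded: [187, 106, 131]

at x=0,y=2 over L1,L2,L3,L4,L5:
after L1 α=1: [16, 163, 224]
after L2 α=2/3: [338/3, 131, 98]
after L3 α=6/7: [3506/21, 137/7, 494/7]
after L4 α=2/3: [10814/63, 1175/7, 1894/21]
after L5 α=1/3: [35614/189, 2609/21, 4229/63]
= [188, 124, 67]

query (2,0) [L1,L2,L3,L4,L5] — begin 0,0,0
after L1 α=1/6: [1/2, 5/6, 29]
after L2 α=1: [115, 235, 107]
after L3 α=4/5: [159/5, 603/5, 763/5]
after L4 α=2/5: [1827/25, 2129/25, 2819/25]
after L5 α=3/4: [16977/100, 2501/25, 8347/50]
rounded: [170, 100, 167]

query (0,1) [L1,L2,L3,L4,L5,L7] — begin 0,0,0
L1 α=1/3: [217/3, 40/3, 137/3]
L2 α=1/6: [577/9, 142/9, 701/9]
L3 α=1/4: [721/12, 799/12, 1067/12]
L4 α=5/7: [1003/6, 3079/42, 2747/42]
L5 α=1/2: [2353/12, 10765/84, 8039/84]
L7 α=1/4: [2801/16, 16785/112, 14199/112]
rounded: [175, 150, 127]

(2,0) stack=L1,L2,L3,L4,L5,L7; from [0,0,0]:
after L1 α=1/6: [1/2, 5/6, 29]
after L2 α=1: [115, 235, 107]
after L3 α=4/5: [159/5, 603/5, 763/5]
after L4 α=2/5: [1827/25, 2129/25, 2819/25]
after L5 α=3/4: [16977/100, 2501/25, 8347/50]
after L7 α=1/4: [62531/400, 3457/25, 31241/200]
→ [156, 138, 156]


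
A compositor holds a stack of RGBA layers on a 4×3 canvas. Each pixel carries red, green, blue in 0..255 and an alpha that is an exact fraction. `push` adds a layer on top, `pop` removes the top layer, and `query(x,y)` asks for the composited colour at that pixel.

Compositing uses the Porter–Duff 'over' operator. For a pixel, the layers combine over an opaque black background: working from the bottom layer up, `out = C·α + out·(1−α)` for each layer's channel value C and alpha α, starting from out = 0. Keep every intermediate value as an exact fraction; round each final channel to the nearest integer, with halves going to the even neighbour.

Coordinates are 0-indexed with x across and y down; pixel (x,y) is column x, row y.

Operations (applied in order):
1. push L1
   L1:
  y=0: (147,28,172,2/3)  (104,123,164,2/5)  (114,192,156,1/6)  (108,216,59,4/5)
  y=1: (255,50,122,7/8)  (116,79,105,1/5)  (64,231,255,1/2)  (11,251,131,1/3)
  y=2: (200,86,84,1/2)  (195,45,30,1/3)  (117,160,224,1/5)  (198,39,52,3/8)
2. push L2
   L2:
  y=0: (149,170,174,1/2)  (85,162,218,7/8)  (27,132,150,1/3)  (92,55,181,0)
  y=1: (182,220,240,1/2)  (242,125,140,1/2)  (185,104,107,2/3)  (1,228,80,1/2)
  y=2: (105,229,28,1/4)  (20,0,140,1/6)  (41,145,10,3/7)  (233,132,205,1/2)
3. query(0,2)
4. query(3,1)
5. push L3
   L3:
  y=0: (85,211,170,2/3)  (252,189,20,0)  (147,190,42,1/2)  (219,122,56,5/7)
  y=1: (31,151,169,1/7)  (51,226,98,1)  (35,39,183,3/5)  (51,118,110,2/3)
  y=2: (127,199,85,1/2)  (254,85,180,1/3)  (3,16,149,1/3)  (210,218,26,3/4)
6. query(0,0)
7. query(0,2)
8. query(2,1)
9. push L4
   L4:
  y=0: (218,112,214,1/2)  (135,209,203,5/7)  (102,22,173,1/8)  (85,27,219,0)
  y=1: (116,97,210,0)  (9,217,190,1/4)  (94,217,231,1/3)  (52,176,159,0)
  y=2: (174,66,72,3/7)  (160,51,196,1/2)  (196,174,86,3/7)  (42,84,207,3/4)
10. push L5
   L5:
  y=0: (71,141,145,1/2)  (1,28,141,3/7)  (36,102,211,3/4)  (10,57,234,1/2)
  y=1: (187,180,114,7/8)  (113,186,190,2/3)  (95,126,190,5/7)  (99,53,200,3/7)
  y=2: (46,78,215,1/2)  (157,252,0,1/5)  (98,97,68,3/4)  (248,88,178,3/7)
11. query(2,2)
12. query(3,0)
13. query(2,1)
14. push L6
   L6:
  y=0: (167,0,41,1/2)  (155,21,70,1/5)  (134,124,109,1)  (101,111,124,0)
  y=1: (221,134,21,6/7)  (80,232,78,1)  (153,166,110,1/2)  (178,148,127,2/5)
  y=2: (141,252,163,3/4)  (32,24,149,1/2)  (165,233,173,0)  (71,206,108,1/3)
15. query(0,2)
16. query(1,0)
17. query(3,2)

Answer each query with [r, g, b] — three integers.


(0,2) stack=L1,L2; from [0,0,0]:
+L1 (α=1/2) → [100, 43, 42]
+L2 (α=1/4) → [405/4, 179/2, 77/2]
rounded: [101, 90, 38]

at x=3,y=1 over L1,L2:
after L1 α=1/3: [11/3, 251/3, 131/3]
after L2 α=1/2: [7/3, 935/6, 371/6]
rounded: [2, 156, 62]

(0,0) stack=L1,L2,L3; from [0,0,0]:
after L1 α=2/3: [98, 56/3, 344/3]
after L2 α=1/2: [247/2, 283/3, 433/3]
after L3 α=2/3: [587/6, 1549/9, 1453/9]
→ [98, 172, 161]

(0,2) stack=L1,L2,L3; from [0,0,0]:
+L1 (α=1/2) → [100, 43, 42]
+L2 (α=1/4) → [405/4, 179/2, 77/2]
+L3 (α=1/2) → [913/8, 577/4, 247/4]
→ [114, 144, 62]

query (2,1) [L1,L2,L3] — begin 0,0,0
L1 α=1/2: [32, 231/2, 255/2]
L2 α=2/3: [134, 647/6, 683/6]
L3 α=3/5: [373/5, 998/15, 466/3]
= [75, 67, 155]

at x=2,y=2 over L1,L2,L3,L4,L5:
L1 α=1/5: [117/5, 32, 224/5]
L2 α=3/7: [1083/35, 563/7, 1046/35]
L3 α=1/3: [757/35, 1238/21, 7307/105]
L4 α=3/7: [23608/245, 15914/147, 56318/735]
L5 α=3/4: [47819/490, 58691/588, 103129/1470]
rounded: [98, 100, 70]

(3,0) stack=L1,L2,L3,L4,L5; from [0,0,0]:
+L1 (α=4/5) → [432/5, 864/5, 236/5]
+L2 (α=0) → [432/5, 864/5, 236/5]
+L3 (α=5/7) → [6339/35, 4778/35, 1872/35]
+L4 (α=0) → [6339/35, 4778/35, 1872/35]
+L5 (α=1/2) → [6689/70, 6773/70, 5031/35]
= [96, 97, 144]

query (2,1) [L1,L2,L3,L4,L5] — begin 0,0,0
L1 α=1/2: [32, 231/2, 255/2]
L2 α=2/3: [134, 647/6, 683/6]
L3 α=3/5: [373/5, 998/15, 466/3]
L4 α=1/3: [1216/15, 5251/45, 1625/9]
L5 α=5/7: [9557/105, 38852/315, 11800/63]
rounded: [91, 123, 187]

query (0,2) [L1,L2,L3,L4,L5,L6] — begin 0,0,0
+L1 (α=1/2) → [100, 43, 42]
+L2 (α=1/4) → [405/4, 179/2, 77/2]
+L3 (α=1/2) → [913/8, 577/4, 247/4]
+L4 (α=3/7) → [1957/14, 775/7, 463/7]
+L5 (α=1/2) → [2601/28, 1321/14, 984/7]
+L6 (α=3/4) → [14445/112, 11905/56, 4407/28]
= [129, 213, 157]

at x=1,y=0 over L1,L2,L3,L4,L5,L6:
+L1 (α=2/5) → [208/5, 246/5, 328/5]
+L2 (α=7/8) → [3183/40, 1479/10, 3979/20]
+L3 (α=0) → [3183/40, 1479/10, 3979/20]
+L4 (α=5/7) → [16683/140, 6704/35, 14129/70]
+L5 (α=3/7) → [16788/245, 29756/245, 43063/245]
+L6 (α=1/5) → [105127/1225, 124169/1225, 189402/1225]
= [86, 101, 155]

(3,2) stack=L1,L2,L3,L4,L5,L6; from [0,0,0]:
+L1 (α=3/8) → [297/4, 117/8, 39/2]
+L2 (α=1/2) → [1229/8, 1173/16, 449/4]
+L3 (α=3/4) → [6269/32, 11637/64, 761/16]
+L4 (α=3/4) → [10301/128, 27765/256, 10697/64]
+L5 (α=3/7) → [34109/224, 44661/448, 19241/112]
+L6 (α=1/3) → [42061/336, 90805/672, 25289/168]
→ [125, 135, 151]


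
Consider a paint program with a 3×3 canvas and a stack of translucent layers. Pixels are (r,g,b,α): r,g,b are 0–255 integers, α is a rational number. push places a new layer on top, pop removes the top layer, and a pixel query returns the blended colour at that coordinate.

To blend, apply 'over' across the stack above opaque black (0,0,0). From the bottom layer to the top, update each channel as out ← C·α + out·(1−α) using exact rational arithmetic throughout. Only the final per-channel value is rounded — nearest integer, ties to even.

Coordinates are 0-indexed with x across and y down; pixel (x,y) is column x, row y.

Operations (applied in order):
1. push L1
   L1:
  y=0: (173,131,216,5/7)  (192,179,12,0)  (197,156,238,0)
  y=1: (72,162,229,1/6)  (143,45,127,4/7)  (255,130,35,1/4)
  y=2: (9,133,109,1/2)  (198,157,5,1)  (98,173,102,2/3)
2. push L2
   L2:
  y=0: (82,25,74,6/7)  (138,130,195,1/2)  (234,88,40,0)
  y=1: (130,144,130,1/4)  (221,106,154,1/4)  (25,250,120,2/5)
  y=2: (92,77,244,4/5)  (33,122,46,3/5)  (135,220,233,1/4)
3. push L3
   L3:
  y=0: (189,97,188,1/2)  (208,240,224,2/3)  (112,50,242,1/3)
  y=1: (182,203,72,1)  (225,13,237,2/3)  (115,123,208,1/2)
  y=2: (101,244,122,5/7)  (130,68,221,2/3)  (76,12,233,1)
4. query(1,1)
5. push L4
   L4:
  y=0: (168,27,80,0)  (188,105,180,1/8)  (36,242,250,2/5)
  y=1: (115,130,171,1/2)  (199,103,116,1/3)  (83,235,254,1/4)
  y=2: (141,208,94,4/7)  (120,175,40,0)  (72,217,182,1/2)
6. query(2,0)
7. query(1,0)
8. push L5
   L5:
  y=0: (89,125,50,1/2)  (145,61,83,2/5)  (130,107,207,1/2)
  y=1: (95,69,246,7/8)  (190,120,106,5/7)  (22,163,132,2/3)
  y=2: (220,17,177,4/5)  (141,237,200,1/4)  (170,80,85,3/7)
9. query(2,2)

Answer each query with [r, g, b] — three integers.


at x=1,y=1 over L1,L2,L3:
after L1 α=4/7: [572/7, 180/7, 508/7]
after L2 α=1/4: [3263/28, 641/14, 1301/14]
after L3 α=2/3: [15863/84, 335/14, 7937/42]
rounded: [189, 24, 189]

at x=2,y=0 over L1,L2,L3,L4:
after L1 α=0: [0, 0, 0]
after L2 α=0: [0, 0, 0]
after L3 α=1/3: [112/3, 50/3, 242/3]
after L4 α=2/5: [184/5, 534/5, 742/5]
→ [37, 107, 148]

query (1,0) [L1,L2,L3,L4] — begin 0,0,0
after L1 α=0: [0, 0, 0]
after L2 α=1/2: [69, 65, 195/2]
after L3 α=2/3: [485/3, 545/3, 1091/6]
after L4 α=1/8: [3959/24, 2065/12, 8717/48]
rounded: [165, 172, 182]

(2,2) stack=L1,L2,L3,L4,L5; from [0,0,0]:
after L1 α=2/3: [196/3, 346/3, 68]
after L2 α=1/4: [331/4, 283/2, 437/4]
after L3 α=1: [76, 12, 233]
after L4 α=1/2: [74, 229/2, 415/2]
after L5 α=3/7: [806/7, 698/7, 155]
→ [115, 100, 155]


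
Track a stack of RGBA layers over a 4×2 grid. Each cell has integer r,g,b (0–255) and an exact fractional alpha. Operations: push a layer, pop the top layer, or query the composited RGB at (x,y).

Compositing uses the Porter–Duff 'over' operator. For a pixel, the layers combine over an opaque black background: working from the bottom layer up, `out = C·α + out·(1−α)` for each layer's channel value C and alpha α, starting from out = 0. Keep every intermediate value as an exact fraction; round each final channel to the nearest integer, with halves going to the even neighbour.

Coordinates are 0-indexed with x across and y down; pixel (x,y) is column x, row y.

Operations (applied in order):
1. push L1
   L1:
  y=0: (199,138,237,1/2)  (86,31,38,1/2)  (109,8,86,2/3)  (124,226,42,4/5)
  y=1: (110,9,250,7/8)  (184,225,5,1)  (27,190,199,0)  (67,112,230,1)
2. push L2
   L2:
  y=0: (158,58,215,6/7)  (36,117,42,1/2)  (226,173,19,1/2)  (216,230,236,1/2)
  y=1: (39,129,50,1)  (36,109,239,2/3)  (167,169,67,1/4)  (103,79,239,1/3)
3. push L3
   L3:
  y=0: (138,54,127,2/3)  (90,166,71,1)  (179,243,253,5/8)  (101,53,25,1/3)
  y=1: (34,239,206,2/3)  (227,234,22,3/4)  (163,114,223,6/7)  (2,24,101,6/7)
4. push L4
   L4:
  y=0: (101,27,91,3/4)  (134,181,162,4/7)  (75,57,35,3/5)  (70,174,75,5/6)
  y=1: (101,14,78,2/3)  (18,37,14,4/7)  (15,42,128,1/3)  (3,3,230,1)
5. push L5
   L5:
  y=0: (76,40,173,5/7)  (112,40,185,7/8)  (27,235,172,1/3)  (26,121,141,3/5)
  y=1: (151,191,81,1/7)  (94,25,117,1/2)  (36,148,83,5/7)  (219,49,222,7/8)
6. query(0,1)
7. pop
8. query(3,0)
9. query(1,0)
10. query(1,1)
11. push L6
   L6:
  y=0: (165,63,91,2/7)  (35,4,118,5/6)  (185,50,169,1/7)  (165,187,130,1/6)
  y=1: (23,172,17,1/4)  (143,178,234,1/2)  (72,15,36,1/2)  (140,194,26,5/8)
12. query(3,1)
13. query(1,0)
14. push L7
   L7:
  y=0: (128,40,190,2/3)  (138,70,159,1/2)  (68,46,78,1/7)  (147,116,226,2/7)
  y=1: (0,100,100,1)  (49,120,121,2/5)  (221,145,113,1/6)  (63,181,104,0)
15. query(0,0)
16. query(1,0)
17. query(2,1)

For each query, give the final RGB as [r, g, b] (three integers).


(0,1) stack=L1,L2,L3,L4,L5; from [0,0,0]:
+L1 (α=7/8) → [385/4, 63/8, 875/4]
+L2 (α=1) → [39, 129, 50]
+L3 (α=2/3) → [107/3, 607/3, 154]
+L4 (α=2/3) → [713/9, 691/9, 310/3]
+L5 (α=1/7) → [1879/21, 1955/21, 701/7]
→ [89, 93, 100]

at x=3,y=0 over L1,L2,L3,L4:
+L1 (α=4/5) → [496/5, 904/5, 168/5]
+L2 (α=1/2) → [788/5, 1027/5, 674/5]
+L3 (α=1/3) → [2081/15, 773/5, 491/5]
+L4 (α=5/6) → [7331/90, 5123/30, 1183/15]
→ [81, 171, 79]

at x=1,y=0 over L1,L2,L3,L4:
L1 α=1/2: [43, 31/2, 19]
L2 α=1/2: [79/2, 265/4, 61/2]
L3 α=1: [90, 166, 71]
L4 α=4/7: [806/7, 1222/7, 123]
= [115, 175, 123]

at x=1,y=1 over L1,L2,L3,L4:
L1 α=1: [184, 225, 5]
L2 α=2/3: [256/3, 443/3, 161]
L3 α=3/4: [2299/12, 2549/12, 227/4]
L4 α=4/7: [2587/28, 3141/28, 905/28]
rounded: [92, 112, 32]

(3,1) stack=L1,L2,L3,L4,L6; from [0,0,0]:
L1 α=1: [67, 112, 230]
L2 α=1/3: [79, 101, 233]
L3 α=6/7: [13, 35, 839/7]
L4 α=1: [3, 3, 230]
L6 α=5/8: [709/8, 979/8, 205/2]
→ [89, 122, 102]

query (1,0) [L1,L2,L3,L4,L6] — begin 0,0,0
after L1 α=1/2: [43, 31/2, 19]
after L2 α=1/2: [79/2, 265/4, 61/2]
after L3 α=1: [90, 166, 71]
after L4 α=4/7: [806/7, 1222/7, 123]
after L6 α=5/6: [677/14, 227/7, 713/6]
→ [48, 32, 119]

at x=0,y=0 over L1,L2,L3,L4,L6,L7:
after L1 α=1/2: [199/2, 69, 237/2]
after L2 α=6/7: [2095/14, 417/7, 2817/14]
after L3 α=2/3: [5959/42, 391/7, 6373/42]
after L4 α=3/4: [18685/168, 479/14, 17839/168]
after L6 α=2/7: [148865/1176, 4159/98, 119771/1176]
after L7 α=2/3: [449921/3528, 11999/294, 566651/3528]
= [128, 41, 161]

(1,0) stack=L1,L2,L3,L4,L6,L7; from [0,0,0]:
+L1 (α=1/2) → [43, 31/2, 19]
+L2 (α=1/2) → [79/2, 265/4, 61/2]
+L3 (α=1) → [90, 166, 71]
+L4 (α=4/7) → [806/7, 1222/7, 123]
+L6 (α=5/6) → [677/14, 227/7, 713/6]
+L7 (α=1/2) → [2609/28, 717/14, 1667/12]
= [93, 51, 139]

query (2,1) [L1,L2,L3,L4,L6,L7] — begin 0,0,0
+L1 (α=0) → [0, 0, 0]
+L2 (α=1/4) → [167/4, 169/4, 67/4]
+L3 (α=6/7) → [4079/28, 415/4, 5419/28]
+L4 (α=1/3) → [4289/42, 499/6, 7211/42]
+L6 (α=1/2) → [7313/84, 589/12, 8723/84]
+L7 (α=1/6) → [55129/504, 4685/72, 53107/504]
→ [109, 65, 105]


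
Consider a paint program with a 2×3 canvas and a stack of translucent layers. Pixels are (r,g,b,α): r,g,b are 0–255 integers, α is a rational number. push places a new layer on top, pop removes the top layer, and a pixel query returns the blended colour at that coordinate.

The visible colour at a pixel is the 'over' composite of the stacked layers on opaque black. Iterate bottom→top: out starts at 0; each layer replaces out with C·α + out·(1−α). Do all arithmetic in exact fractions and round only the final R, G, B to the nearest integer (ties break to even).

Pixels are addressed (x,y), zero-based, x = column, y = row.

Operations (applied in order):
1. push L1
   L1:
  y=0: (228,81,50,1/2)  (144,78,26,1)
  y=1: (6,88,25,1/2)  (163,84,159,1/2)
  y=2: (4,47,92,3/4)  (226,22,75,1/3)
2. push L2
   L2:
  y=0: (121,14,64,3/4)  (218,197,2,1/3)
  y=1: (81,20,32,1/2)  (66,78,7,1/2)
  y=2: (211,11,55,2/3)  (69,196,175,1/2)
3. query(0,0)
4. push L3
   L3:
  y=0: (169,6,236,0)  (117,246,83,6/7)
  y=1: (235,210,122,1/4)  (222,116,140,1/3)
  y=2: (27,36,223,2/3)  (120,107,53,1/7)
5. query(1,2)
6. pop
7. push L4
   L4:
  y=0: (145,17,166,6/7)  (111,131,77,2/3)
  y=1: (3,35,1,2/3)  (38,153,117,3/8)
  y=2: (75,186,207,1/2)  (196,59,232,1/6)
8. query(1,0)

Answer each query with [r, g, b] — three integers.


(0,0) stack=L1,L2; from [0,0,0]:
after L1 α=1/2: [114, 81/2, 25]
after L2 α=3/4: [477/4, 165/8, 217/4]
= [119, 21, 54]

query (1,2) [L1,L2,L3] — begin 0,0,0
+L1 (α=1/3) → [226/3, 22/3, 25]
+L2 (α=1/2) → [433/6, 305/3, 100]
+L3 (α=1/7) → [79, 717/7, 653/7]
= [79, 102, 93]

at x=1,y=0 over L1,L2,L4:
L1 α=1: [144, 78, 26]
L2 α=1/3: [506/3, 353/3, 18]
L4 α=2/3: [1172/9, 1139/9, 172/3]
→ [130, 127, 57]


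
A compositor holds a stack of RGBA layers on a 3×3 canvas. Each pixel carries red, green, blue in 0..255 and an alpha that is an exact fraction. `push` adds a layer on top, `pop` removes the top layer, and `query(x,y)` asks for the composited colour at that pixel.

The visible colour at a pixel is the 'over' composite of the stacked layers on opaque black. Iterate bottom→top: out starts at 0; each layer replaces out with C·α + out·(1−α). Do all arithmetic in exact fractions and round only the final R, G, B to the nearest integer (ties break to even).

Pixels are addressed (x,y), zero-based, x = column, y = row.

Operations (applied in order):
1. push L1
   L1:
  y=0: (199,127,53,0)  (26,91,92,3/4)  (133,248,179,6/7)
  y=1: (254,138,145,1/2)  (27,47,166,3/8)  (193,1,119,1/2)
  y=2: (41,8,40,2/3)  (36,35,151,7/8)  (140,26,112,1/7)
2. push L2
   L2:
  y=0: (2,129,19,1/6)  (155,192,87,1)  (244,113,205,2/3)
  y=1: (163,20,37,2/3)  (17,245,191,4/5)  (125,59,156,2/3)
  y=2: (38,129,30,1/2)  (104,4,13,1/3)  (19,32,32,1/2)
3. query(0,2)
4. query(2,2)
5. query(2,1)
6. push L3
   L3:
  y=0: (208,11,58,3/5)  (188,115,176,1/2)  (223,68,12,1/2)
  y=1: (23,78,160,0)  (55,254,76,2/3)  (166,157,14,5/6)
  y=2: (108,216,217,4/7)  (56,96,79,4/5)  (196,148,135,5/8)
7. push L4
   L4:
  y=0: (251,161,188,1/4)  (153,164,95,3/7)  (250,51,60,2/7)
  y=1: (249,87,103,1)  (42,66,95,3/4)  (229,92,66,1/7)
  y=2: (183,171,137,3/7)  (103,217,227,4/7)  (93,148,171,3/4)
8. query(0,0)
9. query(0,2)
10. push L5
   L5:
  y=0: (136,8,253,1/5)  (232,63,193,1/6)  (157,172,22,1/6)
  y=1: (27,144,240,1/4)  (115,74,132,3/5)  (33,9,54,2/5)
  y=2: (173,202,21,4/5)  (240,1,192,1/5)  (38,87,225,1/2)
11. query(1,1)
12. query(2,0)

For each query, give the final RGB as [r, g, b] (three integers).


query (0,2) [L1,L2] — begin 0,0,0
after L1 α=2/3: [82/3, 16/3, 80/3]
after L2 α=1/2: [98/3, 403/6, 85/3]
rounded: [33, 67, 28]

at x=2,y=2 over L1,L2:
+L1 (α=1/7) → [20, 26/7, 16]
+L2 (α=1/2) → [39/2, 125/7, 24]
= [20, 18, 24]

(2,1) stack=L1,L2; from [0,0,0]:
+L1 (α=1/2) → [193/2, 1/2, 119/2]
+L2 (α=2/3) → [231/2, 79/2, 743/6]
rounded: [116, 40, 124]

query (0,0) [L1,L2,L3,L4] — begin 0,0,0
L1 α=0: [0, 0, 0]
L2 α=1/6: [1/3, 43/2, 19/6]
L3 α=3/5: [1874/15, 76/5, 541/15]
L4 α=1/4: [3129/20, 1033/20, 1481/20]
= [156, 52, 74]

at x=0,y=2 over L1,L2,L3,L4:
L1 α=2/3: [82/3, 16/3, 80/3]
L2 α=1/2: [98/3, 403/6, 85/3]
L3 α=4/7: [530/7, 2131/14, 953/7]
L4 α=3/7: [5963/49, 7853/49, 6689/49]
rounded: [122, 160, 137]

query (1,1) [L1,L2,L3,L4,L5] — begin 0,0,0
+L1 (α=3/8) → [81/8, 141/8, 249/4]
+L2 (α=4/5) → [125/8, 7981/40, 661/4]
+L3 (α=2/3) → [335/8, 28301/120, 423/4]
+L4 (α=3/4) → [1343/32, 52061/480, 1563/16]
+L5 (α=3/5) → [6863/80, 105341/1200, 4731/40]
→ [86, 88, 118]

(2,0) stack=L1,L2,L3,L4,L5; from [0,0,0]:
L1 α=6/7: [114, 1488/7, 1074/7]
L2 α=2/3: [602/3, 3070/21, 3944/21]
L3 α=1/2: [1271/6, 2249/21, 2098/21]
L4 α=2/7: [9355/42, 13387/147, 13010/147]
L5 α=1/6: [53369/252, 92219/882, 34142/441]
rounded: [212, 105, 77]


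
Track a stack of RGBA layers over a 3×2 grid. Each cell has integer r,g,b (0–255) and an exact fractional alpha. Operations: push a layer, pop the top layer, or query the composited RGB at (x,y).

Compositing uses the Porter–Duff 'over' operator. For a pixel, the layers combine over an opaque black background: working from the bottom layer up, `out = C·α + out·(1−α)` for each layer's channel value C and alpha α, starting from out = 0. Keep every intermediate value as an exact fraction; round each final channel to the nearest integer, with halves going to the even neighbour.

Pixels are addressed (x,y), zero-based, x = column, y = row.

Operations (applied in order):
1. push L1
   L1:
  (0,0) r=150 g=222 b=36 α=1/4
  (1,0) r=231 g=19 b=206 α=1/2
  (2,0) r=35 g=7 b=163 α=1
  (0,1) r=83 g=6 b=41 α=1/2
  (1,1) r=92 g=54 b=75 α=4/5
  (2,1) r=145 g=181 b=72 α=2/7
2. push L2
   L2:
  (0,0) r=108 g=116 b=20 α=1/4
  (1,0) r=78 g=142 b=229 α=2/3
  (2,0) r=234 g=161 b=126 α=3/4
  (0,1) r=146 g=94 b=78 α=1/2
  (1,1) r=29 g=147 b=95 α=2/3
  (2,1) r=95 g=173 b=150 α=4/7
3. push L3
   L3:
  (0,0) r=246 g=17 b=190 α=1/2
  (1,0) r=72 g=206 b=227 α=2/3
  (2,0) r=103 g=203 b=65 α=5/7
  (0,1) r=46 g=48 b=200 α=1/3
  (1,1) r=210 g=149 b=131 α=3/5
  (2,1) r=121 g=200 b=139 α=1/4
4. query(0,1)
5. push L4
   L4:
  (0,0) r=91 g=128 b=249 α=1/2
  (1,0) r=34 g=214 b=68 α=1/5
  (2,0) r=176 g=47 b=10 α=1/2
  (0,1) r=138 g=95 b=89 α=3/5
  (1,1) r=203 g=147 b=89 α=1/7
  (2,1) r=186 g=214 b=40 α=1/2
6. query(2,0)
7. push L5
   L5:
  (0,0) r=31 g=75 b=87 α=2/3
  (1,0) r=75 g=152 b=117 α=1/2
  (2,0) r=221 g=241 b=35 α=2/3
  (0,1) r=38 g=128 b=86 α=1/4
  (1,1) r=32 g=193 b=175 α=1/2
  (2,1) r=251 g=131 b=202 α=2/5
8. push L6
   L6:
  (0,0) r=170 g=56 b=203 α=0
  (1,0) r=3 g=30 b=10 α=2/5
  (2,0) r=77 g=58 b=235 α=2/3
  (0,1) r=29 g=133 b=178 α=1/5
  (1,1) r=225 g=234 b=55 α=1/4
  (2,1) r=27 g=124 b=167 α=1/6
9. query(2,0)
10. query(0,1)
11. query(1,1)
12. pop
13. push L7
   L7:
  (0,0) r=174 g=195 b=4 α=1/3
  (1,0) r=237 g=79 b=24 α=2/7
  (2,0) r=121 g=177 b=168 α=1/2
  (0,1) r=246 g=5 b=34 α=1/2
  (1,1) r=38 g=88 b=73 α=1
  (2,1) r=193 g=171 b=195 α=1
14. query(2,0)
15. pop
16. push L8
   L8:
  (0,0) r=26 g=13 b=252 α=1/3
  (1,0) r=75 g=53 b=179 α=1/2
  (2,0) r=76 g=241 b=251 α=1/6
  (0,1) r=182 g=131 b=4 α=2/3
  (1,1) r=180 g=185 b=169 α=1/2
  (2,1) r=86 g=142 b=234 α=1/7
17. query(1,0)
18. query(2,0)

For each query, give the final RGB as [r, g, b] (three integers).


query (0,1) [L1,L2,L3] — begin 0,0,0
L1 α=1/2: [83/2, 3, 41/2]
L2 α=1/2: [375/4, 97/2, 197/4]
L3 α=1/3: [467/6, 145/3, 199/2]
→ [78, 48, 100]

query (2,0) [L1,L2,L3,L4] — begin 0,0,0
after L1 α=1: [35, 7, 163]
after L2 α=3/4: [737/4, 245/2, 541/4]
after L3 α=5/7: [1767/14, 180, 1191/14]
after L4 α=1/2: [4231/28, 227/2, 1331/28]
= [151, 114, 48]

query (2,0) [L1,L2,L3,L4,L5,L6] — begin 0,0,0
after L1 α=1: [35, 7, 163]
after L2 α=3/4: [737/4, 245/2, 541/4]
after L3 α=5/7: [1767/14, 180, 1191/14]
after L4 α=1/2: [4231/28, 227/2, 1331/28]
after L5 α=2/3: [16607/84, 397/2, 1097/28]
after L6 α=2/3: [29543/252, 629/6, 14257/84]
→ [117, 105, 170]

at x=0,y=1 over L1,L2,L3,L4,L5,L6:
+L1 (α=1/2) → [83/2, 3, 41/2]
+L2 (α=1/2) → [375/4, 97/2, 197/4]
+L3 (α=1/3) → [467/6, 145/3, 199/2]
+L4 (α=3/5) → [1709/15, 229/3, 466/5]
+L5 (α=1/4) → [1899/20, 357/4, 457/5]
+L6 (α=1/5) → [2044/25, 98, 2718/25]
→ [82, 98, 109]

at x=1,y=1 over L1,L2,L3,L4,L5,L6:
+L1 (α=4/5) → [368/5, 216/5, 60]
+L2 (α=2/3) → [658/15, 562/5, 250/3]
+L3 (α=3/5) → [10766/75, 3359/25, 1679/15]
+L4 (α=1/7) → [3801/25, 23829/175, 3803/35]
+L5 (α=1/2) → [4601/50, 28802/175, 4964/35]
+L6 (α=1/4) → [25053/200, 31839/175, 16817/140]
= [125, 182, 120]

at x=2,y=0 over L1,L2,L3,L4,L5,L7:
after L1 α=1: [35, 7, 163]
after L2 α=3/4: [737/4, 245/2, 541/4]
after L3 α=5/7: [1767/14, 180, 1191/14]
after L4 α=1/2: [4231/28, 227/2, 1331/28]
after L5 α=2/3: [16607/84, 397/2, 1097/28]
after L7 α=1/2: [26771/168, 751/4, 5801/56]
= [159, 188, 104]

(1,0) stack=L1,L2,L3,L4,L5,L8; from [0,0,0]:
L1 α=1/2: [231/2, 19/2, 103]
L2 α=2/3: [181/2, 587/6, 187]
L3 α=2/3: [469/6, 3059/18, 641/3]
L4 α=1/5: [208/3, 8044/45, 2768/15]
L5 α=1/2: [433/6, 7442/45, 4523/30]
L8 α=1/2: [883/12, 9827/90, 9893/60]
rounded: [74, 109, 165]

query (2,0) [L1,L2,L3,L4,L5,L8] — begin 0,0,0
+L1 (α=1) → [35, 7, 163]
+L2 (α=3/4) → [737/4, 245/2, 541/4]
+L3 (α=5/7) → [1767/14, 180, 1191/14]
+L4 (α=1/2) → [4231/28, 227/2, 1331/28]
+L5 (α=2/3) → [16607/84, 397/2, 1097/28]
+L8 (α=1/6) → [89419/504, 2467/12, 4171/56]
rounded: [177, 206, 74]


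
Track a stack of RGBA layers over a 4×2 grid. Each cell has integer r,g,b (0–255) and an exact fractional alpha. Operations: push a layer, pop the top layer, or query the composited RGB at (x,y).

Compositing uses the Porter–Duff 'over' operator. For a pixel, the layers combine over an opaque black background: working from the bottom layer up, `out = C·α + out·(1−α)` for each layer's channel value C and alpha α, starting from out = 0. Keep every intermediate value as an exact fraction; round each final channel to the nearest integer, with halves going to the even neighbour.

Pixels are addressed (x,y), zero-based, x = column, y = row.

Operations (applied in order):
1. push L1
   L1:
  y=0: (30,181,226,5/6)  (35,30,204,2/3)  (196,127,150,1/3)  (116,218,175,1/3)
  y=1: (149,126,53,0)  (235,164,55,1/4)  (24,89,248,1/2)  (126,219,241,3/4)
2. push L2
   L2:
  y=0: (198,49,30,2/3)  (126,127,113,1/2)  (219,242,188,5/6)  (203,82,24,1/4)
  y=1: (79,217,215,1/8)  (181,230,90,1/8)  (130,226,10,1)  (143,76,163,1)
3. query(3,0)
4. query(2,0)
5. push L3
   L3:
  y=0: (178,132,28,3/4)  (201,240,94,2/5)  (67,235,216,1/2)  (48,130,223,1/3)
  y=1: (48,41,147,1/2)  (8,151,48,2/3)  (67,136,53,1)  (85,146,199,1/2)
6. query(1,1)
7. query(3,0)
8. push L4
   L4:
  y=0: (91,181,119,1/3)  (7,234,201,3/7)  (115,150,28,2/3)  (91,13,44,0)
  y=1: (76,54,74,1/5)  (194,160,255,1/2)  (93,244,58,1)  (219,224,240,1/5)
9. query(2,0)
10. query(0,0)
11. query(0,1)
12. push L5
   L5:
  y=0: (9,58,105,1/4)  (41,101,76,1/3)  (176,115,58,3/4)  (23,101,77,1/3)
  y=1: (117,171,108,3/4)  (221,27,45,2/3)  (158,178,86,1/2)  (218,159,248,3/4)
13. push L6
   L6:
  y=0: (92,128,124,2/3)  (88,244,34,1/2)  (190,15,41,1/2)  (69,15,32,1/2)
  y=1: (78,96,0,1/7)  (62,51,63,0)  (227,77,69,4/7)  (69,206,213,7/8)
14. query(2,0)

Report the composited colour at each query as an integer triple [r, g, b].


query (3,0) [L1,L2] — begin 0,0,0
+L1 (α=1/3) → [116/3, 218/3, 175/3]
+L2 (α=1/4) → [319/4, 75, 199/4]
→ [80, 75, 50]

at x=2,y=0 over L1,L2:
L1 α=1/3: [196/3, 127/3, 50]
L2 α=5/6: [3481/18, 3757/18, 165]
= [193, 209, 165]

query (1,1) [L1,L2,L3] — begin 0,0,0
after L1 α=1/4: [235/4, 41, 55/4]
after L2 α=1/8: [2369/32, 517/8, 745/32]
after L3 α=2/3: [2881/96, 2933/24, 3817/96]
rounded: [30, 122, 40]

at x=3,y=0 over L1,L2,L3:
L1 α=1/3: [116/3, 218/3, 175/3]
L2 α=1/4: [319/4, 75, 199/4]
L3 α=1/3: [415/6, 280/3, 215/2]
→ [69, 93, 108]

at x=2,y=0 over L1,L2,L3,L4:
L1 α=1/3: [196/3, 127/3, 50]
L2 α=5/6: [3481/18, 3757/18, 165]
L3 α=1/2: [4687/36, 7987/36, 381/2]
L4 α=2/3: [12967/108, 18787/108, 493/6]
rounded: [120, 174, 82]

at x=0,y=0 over L1,L2,L3,L4:
after L1 α=5/6: [25, 905/6, 565/3]
after L2 α=2/3: [421/3, 1493/18, 745/9]
after L3 α=3/4: [2023/12, 8621/72, 1501/36]
after L4 α=1/3: [2569/18, 15137/108, 3643/54]
→ [143, 140, 67]

(0,1) stack=L1,L2,L3,L4; from [0,0,0]:
after L1 α=0: [0, 0, 0]
after L2 α=1/8: [79/8, 217/8, 215/8]
after L3 α=1/2: [463/16, 545/16, 1391/16]
after L4 α=1/5: [767/20, 761/20, 1687/20]
= [38, 38, 84]

query (2,0) [L1,L2,L3,L4,L5,L6] — begin 0,0,0
L1 α=1/3: [196/3, 127/3, 50]
L2 α=5/6: [3481/18, 3757/18, 165]
L3 α=1/2: [4687/36, 7987/36, 381/2]
L4 α=2/3: [12967/108, 18787/108, 493/6]
L5 α=3/4: [69991/432, 56047/432, 1537/24]
L6 α=1/2: [152071/864, 62527/864, 2521/48]
= [176, 72, 53]


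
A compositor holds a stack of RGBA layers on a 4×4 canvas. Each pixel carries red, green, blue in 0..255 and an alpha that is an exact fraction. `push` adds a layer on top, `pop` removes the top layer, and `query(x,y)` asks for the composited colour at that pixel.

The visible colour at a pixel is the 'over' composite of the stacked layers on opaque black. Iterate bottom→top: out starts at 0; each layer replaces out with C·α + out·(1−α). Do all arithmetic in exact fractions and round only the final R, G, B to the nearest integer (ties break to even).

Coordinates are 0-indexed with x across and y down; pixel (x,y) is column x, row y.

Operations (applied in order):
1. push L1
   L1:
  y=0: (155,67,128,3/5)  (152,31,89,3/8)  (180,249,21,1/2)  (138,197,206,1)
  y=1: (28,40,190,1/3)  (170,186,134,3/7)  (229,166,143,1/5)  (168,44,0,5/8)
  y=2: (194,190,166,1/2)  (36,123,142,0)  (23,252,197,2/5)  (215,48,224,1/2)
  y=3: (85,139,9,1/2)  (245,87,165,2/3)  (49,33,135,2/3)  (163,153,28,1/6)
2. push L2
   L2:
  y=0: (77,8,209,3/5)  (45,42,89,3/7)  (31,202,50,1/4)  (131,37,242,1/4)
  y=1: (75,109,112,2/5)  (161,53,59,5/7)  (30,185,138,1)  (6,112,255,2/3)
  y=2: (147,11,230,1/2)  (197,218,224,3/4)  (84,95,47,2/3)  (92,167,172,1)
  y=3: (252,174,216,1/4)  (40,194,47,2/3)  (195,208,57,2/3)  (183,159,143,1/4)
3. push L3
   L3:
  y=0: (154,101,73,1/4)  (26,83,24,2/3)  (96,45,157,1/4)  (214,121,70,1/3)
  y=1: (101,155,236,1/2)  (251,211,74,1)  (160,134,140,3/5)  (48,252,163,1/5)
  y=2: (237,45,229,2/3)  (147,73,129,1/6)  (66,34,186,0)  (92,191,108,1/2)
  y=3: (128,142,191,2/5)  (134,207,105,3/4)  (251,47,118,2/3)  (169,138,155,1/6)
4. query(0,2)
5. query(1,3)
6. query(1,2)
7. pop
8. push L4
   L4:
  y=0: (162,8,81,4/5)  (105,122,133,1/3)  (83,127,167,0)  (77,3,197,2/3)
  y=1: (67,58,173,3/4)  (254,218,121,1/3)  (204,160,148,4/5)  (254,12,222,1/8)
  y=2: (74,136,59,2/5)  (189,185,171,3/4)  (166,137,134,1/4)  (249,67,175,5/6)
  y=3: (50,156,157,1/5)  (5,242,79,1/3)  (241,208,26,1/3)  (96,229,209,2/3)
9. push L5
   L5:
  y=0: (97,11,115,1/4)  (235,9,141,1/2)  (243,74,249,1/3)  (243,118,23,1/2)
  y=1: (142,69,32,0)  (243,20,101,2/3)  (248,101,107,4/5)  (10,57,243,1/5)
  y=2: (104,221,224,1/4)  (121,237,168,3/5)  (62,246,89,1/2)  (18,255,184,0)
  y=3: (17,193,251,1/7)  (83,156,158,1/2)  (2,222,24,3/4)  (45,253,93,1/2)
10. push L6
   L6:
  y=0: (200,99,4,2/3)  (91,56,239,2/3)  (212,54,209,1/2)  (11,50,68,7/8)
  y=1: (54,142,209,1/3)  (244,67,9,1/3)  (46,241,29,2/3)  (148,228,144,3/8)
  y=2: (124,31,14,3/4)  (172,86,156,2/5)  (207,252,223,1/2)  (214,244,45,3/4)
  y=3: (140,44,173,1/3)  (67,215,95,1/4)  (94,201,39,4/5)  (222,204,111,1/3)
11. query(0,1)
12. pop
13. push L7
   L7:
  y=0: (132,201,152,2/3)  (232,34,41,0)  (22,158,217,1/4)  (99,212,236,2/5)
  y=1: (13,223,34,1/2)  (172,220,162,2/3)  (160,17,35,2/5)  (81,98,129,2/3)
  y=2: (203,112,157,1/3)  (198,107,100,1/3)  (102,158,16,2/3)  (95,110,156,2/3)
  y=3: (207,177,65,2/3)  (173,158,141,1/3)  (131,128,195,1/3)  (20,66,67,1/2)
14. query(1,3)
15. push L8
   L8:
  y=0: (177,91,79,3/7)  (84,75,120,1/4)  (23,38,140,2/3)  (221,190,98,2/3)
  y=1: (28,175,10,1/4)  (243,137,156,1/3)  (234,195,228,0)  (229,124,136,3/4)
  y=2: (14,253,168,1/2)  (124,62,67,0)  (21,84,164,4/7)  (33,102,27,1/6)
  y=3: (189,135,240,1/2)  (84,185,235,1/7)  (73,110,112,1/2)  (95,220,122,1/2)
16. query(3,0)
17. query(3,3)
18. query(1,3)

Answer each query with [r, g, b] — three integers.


at x=0,y=2 over L1,L2,L3:
L1 α=1/2: [97, 95, 83]
L2 α=1/2: [122, 53, 313/2]
L3 α=2/3: [596/3, 143/3, 1229/6]
rounded: [199, 48, 205]

query (1,3) [L1,L2,L3] — begin 0,0,0
+L1 (α=2/3) → [490/3, 58, 110]
+L2 (α=2/3) → [730/9, 446/3, 68]
+L3 (α=3/4) → [1087/9, 2309/12, 383/4]
rounded: [121, 192, 96]

at x=1,y=2 over L1,L2,L3:
after L1 α=0: [0, 0, 0]
after L2 α=3/4: [591/4, 327/2, 168]
after L3 α=1/6: [1181/8, 1781/12, 323/2]
→ [148, 148, 162]

(0,1) stack=L1,L2,L4,L5,L6; from [0,0,0]:
after L1 α=1/3: [28/3, 40/3, 190/3]
after L2 α=2/5: [178/5, 258/5, 414/5]
after L4 α=3/4: [1183/20, 282/5, 3009/20]
after L5 α=0: [1183/20, 282/5, 3009/20]
after L6 α=1/3: [1723/30, 1274/15, 5099/30]
→ [57, 85, 170]

at x=1,y=3 over L1,L2,L4,L5,L7:
L1 α=2/3: [490/3, 58, 110]
L2 α=2/3: [730/9, 446/3, 68]
L4 α=1/3: [1505/27, 1618/9, 215/3]
L5 α=1/2: [1873/27, 1511/9, 689/6]
L7 α=1/3: [8417/81, 4444/27, 1112/9]
rounded: [104, 165, 124]

(3,0) stack=L1,L2,L4,L5,L7,L8; from [0,0,0]:
L1 α=1: [138, 197, 206]
L2 α=1/4: [545/4, 157, 215]
L4 α=2/3: [387/4, 163/3, 203]
L5 α=1/2: [1359/8, 517/6, 113]
L7 α=2/5: [5661/40, 273/2, 811/5]
L8 α=2/3: [23341/120, 1033/6, 597/5]
rounded: [195, 172, 119]

query (3,3) [L1,L2,L4,L5,L7,L8] — begin 0,0,0
+L1 (α=1/6) → [163/6, 51/2, 14/3]
+L2 (α=1/4) → [529/8, 471/8, 157/4]
+L4 (α=2/3) → [2065/24, 4135/24, 1829/12]
+L5 (α=1/2) → [3145/48, 10207/48, 2945/24]
+L7 (α=1/2) → [4105/96, 13375/96, 4553/48]
+L8 (α=1/2) → [13225/192, 34495/192, 10409/96]
= [69, 180, 108]

at x=1,y=3 over L1,L2,L4,L5,L7,L8:
after L1 α=2/3: [490/3, 58, 110]
after L2 α=2/3: [730/9, 446/3, 68]
after L4 α=1/3: [1505/27, 1618/9, 215/3]
after L5 α=1/2: [1873/27, 1511/9, 689/6]
after L7 α=1/3: [8417/81, 4444/27, 1112/9]
after L8 α=1/7: [19102/189, 10553/63, 2929/21]
= [101, 168, 139]
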